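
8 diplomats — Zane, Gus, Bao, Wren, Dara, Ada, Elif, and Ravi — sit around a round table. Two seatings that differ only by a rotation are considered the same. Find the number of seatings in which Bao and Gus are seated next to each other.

Treat {Bao, Gus} as one unit (2 internal orders) and seat the resulting 7 units around the table: (6)! circular arrangements.
So 2 × (6)! = 2 × 720 = 1440.

1440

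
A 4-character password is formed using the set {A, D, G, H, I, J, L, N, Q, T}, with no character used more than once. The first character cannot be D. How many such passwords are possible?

The first character has 10−1 = 9 choices (anything except D).
The remaining 3 characters are filled from the other 9 symbols without repetition: 9 × 8 × 7 = 504.
Total: 9 × 504 = 4536.

4536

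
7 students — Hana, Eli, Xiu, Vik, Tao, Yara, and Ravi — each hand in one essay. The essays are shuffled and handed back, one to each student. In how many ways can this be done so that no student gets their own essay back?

1854

Count assignments avoiding every fixed point. For any j of the 7 students fixed to their own essay, the other 7−j can be arranged in (7−j)! ways.
By inclusion–exclusion this is Σ_{j=0}^{7} (−1)^j C(7,j)·(7−j)!.
Computing: 5040 − 5040 + 2520 − 840 + 210 − 42 + 7 − 1 = 1854.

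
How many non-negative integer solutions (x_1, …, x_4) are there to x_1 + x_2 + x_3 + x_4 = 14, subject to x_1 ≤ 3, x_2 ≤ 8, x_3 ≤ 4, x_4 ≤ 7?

By stars and bars, unrestricted non-negative solutions to x_1+…+x_4 = 14 number C(14+3,3) = 680.
Subtract solutions that violate a single cap (substitute x_i' = x_i − (cap_i+1)): x_1 ≥ 4 gives C(13,3) = 286; x_2 ≥ 9 gives C(8,3) = 56; x_3 ≥ 5 gives C(12,3) = 220; x_4 ≥ 8 gives C(9,3) = 84. Together 646.
Add back pairs where two caps are both exceeded: 4 + 56 + 10 + 1 + 0 + 4 = 75.
By inclusion–exclusion the count is 680 − 646 + 75 = 109.

109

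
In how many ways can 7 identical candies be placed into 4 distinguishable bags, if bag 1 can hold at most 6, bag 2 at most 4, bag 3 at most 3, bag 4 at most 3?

By stars and bars, unrestricted non-negative solutions to x_1+…+x_4 = 7 number C(7+3,3) = 120.
Subtract solutions that violate a single cap (substitute x_i' = x_i − (cap_i+1)): x_1 ≥ 7 gives C(3,3) = 1; x_2 ≥ 5 gives C(5,3) = 10; x_3 ≥ 4 gives C(6,3) = 20; x_4 ≥ 4 gives C(6,3) = 20. Together 51.
No two caps can be exceeded simultaneously, so the pair terms are all 0.
By inclusion–exclusion the count is 120 − 51 + 0 = 69.

69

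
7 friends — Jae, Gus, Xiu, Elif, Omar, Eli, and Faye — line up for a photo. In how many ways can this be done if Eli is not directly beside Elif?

3600

There are 7! = 5040 arrangements in all. If Eli and Elif are adjacent, merging them into one block gives 2·(6)! = 1440 arrangements.
So 5040 − 1440 = 3600 arrangements keep them apart.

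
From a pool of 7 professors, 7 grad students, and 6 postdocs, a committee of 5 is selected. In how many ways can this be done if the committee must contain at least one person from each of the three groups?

With no constraint there are C(20,5) = 15504 possible selections.
Selections missing a whole group: no professors → C(13,5) = 1287; no grad students → C(13,5) = 1287; no postdocs → C(14,5) = 2002.
Add back selections omitting two groups (i.e. drawn from a single group): C(7,5) + C(7,5) + C(6,5) = 48.
By inclusion–exclusion: 15504 − 4576 + 48 = 10976.

10976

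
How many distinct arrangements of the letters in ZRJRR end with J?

4

With the last slot taken by J, it remains to arrange the other 4 letters (ZRRR).
Those 4 letters have R appearing 3 times, giving (4)!/(3!) = 4.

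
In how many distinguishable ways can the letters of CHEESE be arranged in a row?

Letter multiplicities in CHEESE: C×1, E×3, H×1, S×1.
Dividing 6! = 720 by 3! = 6 for the repeated letters gives 120.

120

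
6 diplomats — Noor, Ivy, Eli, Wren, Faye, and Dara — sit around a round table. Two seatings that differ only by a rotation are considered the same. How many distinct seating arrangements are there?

120

Seat Noor anywhere (absorbing the rotational symmetry), then permute the other 5: (5)! = 120.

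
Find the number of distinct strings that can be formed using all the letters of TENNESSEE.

3780

TENNESSEE has 9 letters with E appearing 4 times, N appearing twice, and S appearing twice.
The number of distinct arrangements is 9!/(4!·2!·2!) = 362880/96 = 3780.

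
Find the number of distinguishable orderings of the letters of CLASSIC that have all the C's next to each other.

360

Treat the 2 copies of C as a single block. The multiset to arrange is then {CC, A, I, L, S, S}, 6 items in all.
That gives (6)!/(2!) = 360 arrangements.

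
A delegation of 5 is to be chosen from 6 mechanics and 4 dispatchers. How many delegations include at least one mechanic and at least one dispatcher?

With no constraint there are C(10,5) = 252 possible selections.
Subtract selections that omit an entire group: no mechanics → C(4,5) = 0; no dispatchers → C(6,5) = 6.
Both groups omitted at once is impossible, so 252 − 6 = 246.

246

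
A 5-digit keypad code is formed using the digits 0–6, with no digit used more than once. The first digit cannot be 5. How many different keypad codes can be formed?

The first digit has 7−1 = 6 choices (anything except 5).
The remaining 4 digits are filled from the other 6 symbols without repetition: 6 × 5 × 4 × 3 = 360.
Total: 6 × 360 = 2160.

2160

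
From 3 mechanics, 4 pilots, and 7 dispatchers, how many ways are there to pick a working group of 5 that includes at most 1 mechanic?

Split by how many mechanics are chosen (0 through 1).
Sum: C(3,0)·C(11,5) + C(3,1)·C(11,4) = 462 + 990 = 1452.

1452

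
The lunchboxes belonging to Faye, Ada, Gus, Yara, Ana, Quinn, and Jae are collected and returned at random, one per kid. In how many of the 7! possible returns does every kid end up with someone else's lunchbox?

Count assignments avoiding every fixed point. For any j of the 7 kids fixed to their own lunchbox, the other 7−j can be arranged in (7−j)! ways.
By inclusion–exclusion this is Σ_{j=0}^{7} (−1)^j C(7,j)·(7−j)!.
Computing: 5040 − 5040 + 2520 − 840 + 210 − 42 + 7 − 1 = 1854.

1854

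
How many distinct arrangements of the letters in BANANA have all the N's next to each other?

Treat the 2 copies of N as a single block. The multiset to arrange is then {NN, A, A, A, B}, 5 items in all.
That gives (5)!/(3!) = 20 arrangements.

20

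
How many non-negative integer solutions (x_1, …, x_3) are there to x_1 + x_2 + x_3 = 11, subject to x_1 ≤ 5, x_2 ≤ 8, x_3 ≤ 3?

18

By stars and bars, unrestricted non-negative solutions to x_1+…+x_3 = 11 number C(11+2,2) = 78.
Subtract solutions that violate a single cap (substitute x_i' = x_i − (cap_i+1)): x_1 ≥ 6 gives C(7,2) = 21; x_2 ≥ 9 gives C(4,2) = 6; x_3 ≥ 4 gives C(9,2) = 36. Together 63.
Add back pairs where two caps are both exceeded: 0 + 3 + 0 = 3.
By inclusion–exclusion the count is 78 − 63 + 3 = 18.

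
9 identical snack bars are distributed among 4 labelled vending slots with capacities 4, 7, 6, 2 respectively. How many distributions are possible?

Without the upper bounds there are C(12,3) = 220 ways to split 9 among 4 vending slots.
Subtract solutions that violate a single cap (substitute x_i' = x_i − (cap_i+1)): x_1 ≥ 5 gives C(7,3) = 35; x_2 ≥ 8 gives C(4,3) = 4; x_3 ≥ 7 gives C(5,3) = 10; x_4 ≥ 3 gives C(9,3) = 84. Together 133.
Add back pairs where two caps are both exceeded: 0 + 0 + 4 + 0 + 0 + 0 = 4.
By inclusion–exclusion the count is 220 − 133 + 4 = 91.

91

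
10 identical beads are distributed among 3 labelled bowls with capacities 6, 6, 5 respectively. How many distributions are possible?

Without the upper bounds there are C(12,2) = 66 ways to split 10 among 3 bowls.
Subtract solutions that violate a single cap (substitute x_i' = x_i − (cap_i+1)): x_1 ≥ 7 gives C(5,2) = 10; x_2 ≥ 7 gives C(5,2) = 10; x_3 ≥ 6 gives C(6,2) = 15. Together 35.
No two caps can be exceeded simultaneously, so the pair terms are all 0.
By inclusion–exclusion the count is 66 − 35 + 0 = 31.

31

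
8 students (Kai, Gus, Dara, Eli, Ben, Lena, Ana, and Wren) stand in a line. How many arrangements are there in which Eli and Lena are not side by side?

Of the 8! = 40320 arrangements, those with Eli and Lena adjacent number 2 × 7! = 10080 (treat the pair as a block with 2 internal orders).
So 40320 − 10080 = 30240 arrangements keep them apart.

30240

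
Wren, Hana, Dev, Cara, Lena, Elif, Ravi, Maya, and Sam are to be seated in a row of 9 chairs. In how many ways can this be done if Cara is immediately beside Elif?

80640

Glue Cara and Elif into one block (2 internal orders), leaving 8 units to arrange in a row.
So the count is 2·(8)! = 80640.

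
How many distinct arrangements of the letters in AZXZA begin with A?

Fix A in the first position and arrange the remaining 4 letters.
Those 4 letters have Z appearing twice, giving (4)!/(2!) = 12.

12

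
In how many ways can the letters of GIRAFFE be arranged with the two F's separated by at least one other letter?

Total arrangements of GIRAFFE: 7!/(2!) = 2520.
Arrangements with the F's together: treat FF as one letter, giving (6)! = 720.
Subtracting, 2520 − 720 = 1800 arrangements keep the F's apart.

1800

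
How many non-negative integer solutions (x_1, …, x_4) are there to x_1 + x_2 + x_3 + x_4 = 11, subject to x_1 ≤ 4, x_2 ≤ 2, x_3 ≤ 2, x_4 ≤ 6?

18

Without the upper bounds there are C(14,3) = 364 ways to split 11 among 4 variables.
Subtract solutions that violate a single cap (substitute x_i' = x_i − (cap_i+1)): x_1 ≥ 5 gives C(9,3) = 84; x_2 ≥ 3 gives C(11,3) = 165; x_3 ≥ 3 gives C(11,3) = 165; x_4 ≥ 7 gives C(7,3) = 35. Together 449.
Add back pairs where two caps are both exceeded: 20 + 20 + 0 + 56 + 4 + 4 = 104.
Subtract triples: 1 + 0 + 0 + 0 = 1.
By inclusion–exclusion the count is 364 − 449 + 104 − 1 = 18.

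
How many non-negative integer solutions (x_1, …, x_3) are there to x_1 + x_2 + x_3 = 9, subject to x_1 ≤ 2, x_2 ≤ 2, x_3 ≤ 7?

6

Without the upper bounds there are C(11,2) = 55 ways to split 9 among 3 variables.
Subtract solutions that violate a single cap (substitute x_i' = x_i − (cap_i+1)): x_1 ≥ 3 gives C(8,2) = 28; x_2 ≥ 3 gives C(8,2) = 28; x_3 ≥ 8 gives C(3,2) = 3. Together 59.
Add back pairs where two caps are both exceeded: 10 + 0 + 0 = 10.
By inclusion–exclusion the count is 55 − 59 + 10 = 6.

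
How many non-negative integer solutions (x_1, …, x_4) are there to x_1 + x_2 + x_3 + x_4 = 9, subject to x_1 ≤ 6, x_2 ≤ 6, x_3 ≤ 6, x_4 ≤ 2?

Ignoring the caps, the number of non-negative solutions to x_1+…+x_4 = 9 is C(12,3) = 220.
Subtract solutions that violate a single cap (substitute x_i' = x_i − (cap_i+1)): x_1 ≥ 7 gives C(5,3) = 10; x_2 ≥ 7 gives C(5,3) = 10; x_3 ≥ 7 gives C(5,3) = 10; x_4 ≥ 3 gives C(9,3) = 84. Together 114.
No two caps can be exceeded simultaneously, so the pair terms are all 0.
By inclusion–exclusion the count is 220 − 114 + 0 = 106.

106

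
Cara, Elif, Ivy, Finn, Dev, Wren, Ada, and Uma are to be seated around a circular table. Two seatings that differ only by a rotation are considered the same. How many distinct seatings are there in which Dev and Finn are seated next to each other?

1440

Treat {Dev, Finn} as one unit (2 internal orders) and seat the resulting 7 units around the table: (6)! circular arrangements.
So 2 × (6)! = 2 × 720 = 1440.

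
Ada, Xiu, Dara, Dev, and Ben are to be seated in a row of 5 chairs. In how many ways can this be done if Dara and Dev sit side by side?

Glue Dara and Dev into one block (2 internal orders), leaving 4 units to arrange in a row.
So the count is 2·(4)! = 48.

48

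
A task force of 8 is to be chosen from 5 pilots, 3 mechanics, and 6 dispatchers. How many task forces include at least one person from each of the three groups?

Total 8-person selections from all 14: C(14,8) = 3003.
Selections missing a whole group: no pilots → C(9,8) = 9; no mechanics → C(11,8) = 165; no dispatchers → C(8,8) = 1.
Add back selections omitting two groups (i.e. drawn from a single group): C(5,8) + C(3,8) + C(6,8) = 0.
By inclusion–exclusion: 3003 − 175 + 0 = 2828.

2828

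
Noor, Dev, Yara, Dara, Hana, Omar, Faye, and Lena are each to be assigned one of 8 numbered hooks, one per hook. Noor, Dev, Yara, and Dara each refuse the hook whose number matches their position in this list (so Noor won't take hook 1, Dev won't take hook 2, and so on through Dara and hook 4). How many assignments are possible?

Let Aᵢ (for 1 ≤ i ≤ 4) be the placements that put person i in their forbidden hook. Any j of these fix j positions, leaving (8−j)! ways to fill the rest, and there are C(4,j) ways to pick which j.
By inclusion–exclusion, the number of valid placements is Σ_{j=0}^{4} (−1)^j C(4,j)·(8−j)!.
Computing: 40320 − 20160 + 4320 − 480 + 24 = 24024.

24024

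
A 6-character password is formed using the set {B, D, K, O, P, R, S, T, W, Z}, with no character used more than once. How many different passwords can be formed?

151200

This is a permutation of 6 out of 10: P(10,6) = 10!/4!.
10 × 9 × 8 × 7 × 6 × 5 = 151200.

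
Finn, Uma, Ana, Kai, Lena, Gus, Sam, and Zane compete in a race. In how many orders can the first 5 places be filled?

6720

There are 8 choices for 1st place, 7 for 2nd, and so on down to 4 for position 5.
That gives 8 × 7 × 6 × 5 × 4 = 6720.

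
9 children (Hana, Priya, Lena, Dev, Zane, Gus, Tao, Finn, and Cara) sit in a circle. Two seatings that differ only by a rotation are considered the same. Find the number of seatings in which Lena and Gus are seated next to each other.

10080

Glue Lena and Gus into a block (2 internal orders). Seating 8 units around a circle gives (7)! arrangements.
So 2 × (7)! = 2 × 5040 = 10080.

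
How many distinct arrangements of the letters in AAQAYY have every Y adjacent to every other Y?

Treat the 2 copies of Y as a single block. The multiset to arrange is then {YY, A, A, A, Q}, 5 items in all.
That gives (5)!/(3!) = 20 arrangements.

20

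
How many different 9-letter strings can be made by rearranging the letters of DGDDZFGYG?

10080

Letter multiplicities in DGDDZFGYG: D×3, F×1, G×3, Y×1, Z×1.
So there are 9! / (3!·3!) = 10080 distinguishable arrangements.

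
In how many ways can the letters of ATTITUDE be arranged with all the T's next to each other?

Treat the 3 copies of T as a single block. The multiset to arrange is then {TTT, A, D, E, I, U}, 6 items in all.
All 6 items are distinct, so there are (6)! = 720 arrangements.

720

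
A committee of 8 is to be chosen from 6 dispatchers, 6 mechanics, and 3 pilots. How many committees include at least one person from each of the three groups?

5922

Unrestricted: C(15,8) = 6435 ways to pick any 8 of the 15.
Subtract selections that omit an entire group: no dispatchers → C(9,8) = 9; no mechanics → C(9,8) = 9; no pilots → C(12,8) = 495.
Add back selections omitting two groups (i.e. drawn from a single group): C(6,8) + C(6,8) + C(3,8) = 0.
By inclusion–exclusion: 6435 − 513 + 0 = 5922.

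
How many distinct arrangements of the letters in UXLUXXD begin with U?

Fix U in the first position and arrange the remaining 6 letters.
Those 6 letters have X appearing 3 times, giving (6)!/(3!) = 120.

120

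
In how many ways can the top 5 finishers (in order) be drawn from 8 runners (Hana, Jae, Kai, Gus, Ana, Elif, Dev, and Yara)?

6720

This is an ordered selection of 5 from 8: P(8,5).
That gives 8 × 7 × 6 × 5 × 4 = 6720.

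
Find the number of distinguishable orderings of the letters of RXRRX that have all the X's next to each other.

Treat the 2 copies of X as a single block. The multiset to arrange is then {XX, R, R, R}, 4 items in all.
That gives (4)!/(3!) = 4 arrangements.

4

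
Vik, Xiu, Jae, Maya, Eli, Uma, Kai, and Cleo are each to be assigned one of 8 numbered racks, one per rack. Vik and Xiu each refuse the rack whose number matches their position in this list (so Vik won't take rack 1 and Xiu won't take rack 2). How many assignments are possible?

30960

Let Aᵢ (for i ∈ {1, 2}) be the placements that put person i in their forbidden rack. Any j of these fix j positions, leaving (8−j)! ways to fill the rest, and there are C(2,j) ways to pick which j.
By inclusion–exclusion, the number of valid placements is Σ_{j=0}^{2} (−1)^j C(2,j)·(8−j)!.
Computing: 40320 − 10080 + 720 = 30960.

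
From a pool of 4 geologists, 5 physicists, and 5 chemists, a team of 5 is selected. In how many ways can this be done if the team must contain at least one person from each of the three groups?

Unrestricted: C(14,5) = 2002 ways to pick any 5 of the 14.
Subtract selections that omit an entire group: no geologists → C(10,5) = 252; no physicists → C(9,5) = 126; no chemists → C(9,5) = 126.
Add back selections omitting two groups (i.e. drawn from a single group): C(4,5) + C(5,5) + C(5,5) = 2.
By inclusion–exclusion: 2002 − 504 + 2 = 1500.

1500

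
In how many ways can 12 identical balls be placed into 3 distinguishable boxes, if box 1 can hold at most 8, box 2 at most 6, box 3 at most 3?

Without the upper bounds there are C(14,2) = 91 ways to split 12 among 3 boxes.
Subtract solutions that violate a single cap (substitute x_i' = x_i − (cap_i+1)): x_1 ≥ 9 gives C(5,2) = 10; x_2 ≥ 7 gives C(7,2) = 21; x_3 ≥ 4 gives C(10,2) = 45. Together 76.
Add back pairs where two caps are both exceeded: 0 + 0 + 3 = 3.
By inclusion–exclusion the count is 91 − 76 + 3 = 18.

18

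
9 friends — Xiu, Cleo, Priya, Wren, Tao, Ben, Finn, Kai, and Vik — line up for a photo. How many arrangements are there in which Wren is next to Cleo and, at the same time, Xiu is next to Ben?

Treat {Wren,Cleo} as one block (2 orders) and {Xiu,Ben} as another (2 orders).
That leaves 7 units to arrange: 2 × 2 × 7! = 4 × 5040 = 20160.

20160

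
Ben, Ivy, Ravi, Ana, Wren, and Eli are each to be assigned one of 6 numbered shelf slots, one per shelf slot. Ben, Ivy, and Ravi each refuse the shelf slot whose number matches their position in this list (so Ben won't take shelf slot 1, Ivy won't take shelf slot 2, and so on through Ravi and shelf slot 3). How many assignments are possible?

Let Aᵢ (for i ∈ {1, 2, 3}) be the placements that put person i in their forbidden shelf slot. Any j of these fix j positions, leaving (6−j)! ways to fill the rest, and there are C(3,j) ways to pick which j.
By inclusion–exclusion, the number of valid placements is Σ_{j=0}^{3} (−1)^j C(3,j)·(6−j)!.
Computing: 720 − 360 + 72 − 6 = 426.

426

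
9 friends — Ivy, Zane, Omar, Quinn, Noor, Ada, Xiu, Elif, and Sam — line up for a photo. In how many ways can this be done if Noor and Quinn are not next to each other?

Of the 9! = 362880 arrangements, those with Noor and Quinn adjacent number 2 × 8! = 80640 (treat the pair as a block with 2 internal orders).
Complementary counting: 362880 − 80640 = 282240.

282240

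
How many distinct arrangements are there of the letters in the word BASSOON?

BASSOON has 7 letters with O appearing twice and S appearing twice.
So there are 7! / (2!·2!) = 1260 distinguishable arrangements.

1260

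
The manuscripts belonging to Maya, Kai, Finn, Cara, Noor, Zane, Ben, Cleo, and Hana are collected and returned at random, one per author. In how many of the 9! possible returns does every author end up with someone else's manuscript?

133496

This is the derangement count D_9: permutations of 9 items with no fixed point.
By inclusion–exclusion this is Σ_{j=0}^{9} (−1)^j C(9,j)·(9−j)!.
Computing: 362880 − 362880 + 181440 − 60480 + 15120 − 3024 + 504 − 72 + 9 − 1 = 133496.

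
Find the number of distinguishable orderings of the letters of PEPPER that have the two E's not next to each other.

40

Total arrangements of PEPPER: 6!/(3!·2!) = 60.
If the two E's are adjacent, glue them into one block, leaving 5 items to arrange: (5)!/(3!) = 20 ways.
Subtracting, 60 − 20 = 40 arrangements keep the E's apart.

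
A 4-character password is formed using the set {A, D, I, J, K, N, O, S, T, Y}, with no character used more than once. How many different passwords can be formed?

5040

Choose and order 4 of the 10 symbols: the first character has 10 options, the next 9, then 8, 7.
10 × 9 × 8 × 7 = 5040.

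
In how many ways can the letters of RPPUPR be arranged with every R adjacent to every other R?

Treat the 2 copies of R as a single block. The multiset to arrange is then {RR, P, P, P, U}, 5 items in all.
That gives (5)!/(3!) = 20 arrangements.

20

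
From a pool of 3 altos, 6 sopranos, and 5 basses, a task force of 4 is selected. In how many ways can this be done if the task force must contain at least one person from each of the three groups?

495

With no constraint there are C(14,4) = 1001 possible selections.
Selections missing a whole group: no altos → C(11,4) = 330; no sopranos → C(8,4) = 70; no basses → C(9,4) = 126.
Add back selections omitting two groups (i.e. drawn from a single group): C(3,4) + C(6,4) + C(5,4) = 20.
By inclusion–exclusion: 1001 − 526 + 20 = 495.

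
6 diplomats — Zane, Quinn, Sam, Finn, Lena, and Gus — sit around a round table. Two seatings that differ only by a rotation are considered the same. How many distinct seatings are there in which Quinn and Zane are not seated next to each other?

72

Without the restriction there are (5)! = 120 seatings.
Those with Quinn next to Zane: fuse the pair into one unit and seat 5 units around a circle — 2·(4)! = 48.
Subtracting, 120 − 48 = 72.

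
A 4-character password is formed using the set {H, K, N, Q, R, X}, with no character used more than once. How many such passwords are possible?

360

Choose and order 4 of the 6 symbols: the first character has 6 options, the next 5, then 4, 3.
6 × 5 × 4 × 3 = 360.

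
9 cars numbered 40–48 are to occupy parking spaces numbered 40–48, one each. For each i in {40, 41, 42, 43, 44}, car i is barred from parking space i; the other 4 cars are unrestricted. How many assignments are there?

205056

Let Aᵢ (for 40 ≤ i ≤ 44) be the placements that put car i in its forbidden parking space. Any j of these fix j positions, leaving (9−j)! ways to fill the rest, and there are C(5,j) ways to pick which j.
By inclusion–exclusion, the number of valid placements is Σ_{j=0}^{5} (−1)^j C(5,j)·(9−j)!.
Computing: 362880 − 201600 + 50400 − 7200 + 600 − 24 = 205056.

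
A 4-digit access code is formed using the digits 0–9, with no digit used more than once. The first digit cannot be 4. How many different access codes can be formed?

4536

The first digit has 10−1 = 9 choices (anything except 4).
The remaining 3 digits are filled from the other 9 symbols without repetition: 9 × 8 × 7 = 504.
Total: 9 × 504 = 4536.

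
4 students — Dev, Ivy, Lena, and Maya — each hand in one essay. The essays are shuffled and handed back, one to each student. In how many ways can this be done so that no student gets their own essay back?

Count assignments avoiding every fixed point. For any j of the 4 students fixed to their own essay, the other 4−j can be arranged in (4−j)! ways.
By inclusion–exclusion this is Σ_{j=0}^{4} (−1)^j C(4,j)·(4−j)!.
Computing: 24 − 24 + 12 − 4 + 1 = 9.

9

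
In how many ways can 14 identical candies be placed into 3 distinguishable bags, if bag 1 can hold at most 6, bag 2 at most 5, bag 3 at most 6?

By stars and bars, unrestricted non-negative solutions to x_1+…+x_3 = 14 number C(14+2,2) = 120.
Subtract solutions that violate a single cap (substitute x_i' = x_i − (cap_i+1)): x_1 ≥ 7 gives C(9,2) = 36; x_2 ≥ 6 gives C(10,2) = 45; x_3 ≥ 7 gives C(9,2) = 36. Together 117.
Add back pairs where two caps are both exceeded: 3 + 1 + 3 = 7.
By inclusion–exclusion the count is 120 − 117 + 7 = 10.

10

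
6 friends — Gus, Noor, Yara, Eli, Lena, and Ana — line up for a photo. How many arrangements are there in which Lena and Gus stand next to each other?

240

Treat {Lena, Gus} as a single unit. There are 5 units to order, and the pair itself can be ordered 2 ways.
So the count is 2·(5)! = 240.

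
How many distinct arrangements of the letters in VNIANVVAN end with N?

1680

With the last slot taken by N, it remains to arrange the other 8 letters (VIANVVAN).
Those 8 letters have A appearing twice, N appearing twice, and V appearing 3 times, giving (8)!/(3!·2!·2!) = 1680.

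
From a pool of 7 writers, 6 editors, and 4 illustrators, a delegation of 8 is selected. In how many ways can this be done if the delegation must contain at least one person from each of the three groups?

22813

Total 8-person selections from all 17: C(17,8) = 24310.
Selections missing a whole group: no writers → C(10,8) = 45; no editors → C(11,8) = 165; no illustrators → C(13,8) = 1287.
Add back selections omitting two groups (i.e. drawn from a single group): C(7,8) + C(6,8) + C(4,8) = 0.
By inclusion–exclusion: 24310 − 1497 + 0 = 22813.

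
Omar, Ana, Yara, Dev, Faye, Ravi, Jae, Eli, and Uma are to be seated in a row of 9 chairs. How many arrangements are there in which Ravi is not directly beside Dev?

There are 9! = 362880 arrangements in all. If Ravi and Dev are adjacent, merging them into one block gives 2·(8)! = 80640 arrangements.
So 362880 − 80640 = 282240 arrangements keep them apart.

282240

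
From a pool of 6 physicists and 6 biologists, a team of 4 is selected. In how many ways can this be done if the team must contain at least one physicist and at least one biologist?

Unrestricted: C(12,4) = 495 ways to pick any 4 of the 12.
Subtract selections that omit an entire group: no physicists → C(6,4) = 15; no biologists → C(6,4) = 15.
Both groups omitted at once is impossible, so 495 − 30 = 465.

465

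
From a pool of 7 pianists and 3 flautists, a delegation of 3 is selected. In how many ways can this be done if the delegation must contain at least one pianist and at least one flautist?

84

With no constraint there are C(10,3) = 120 possible selections.
Subtract selections that omit an entire group: no pianists → C(3,3) = 1; no flautists → C(7,3) = 35.
Both groups omitted at once is impossible, so 120 − 36 = 84.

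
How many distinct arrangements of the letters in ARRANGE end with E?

180

With the last slot taken by E, it remains to arrange the other 6 letters (ARRANG).
Those 6 letters have A appearing twice and R appearing twice, giving (6)!/(2!·2!) = 180.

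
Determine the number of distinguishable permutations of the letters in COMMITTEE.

COMMITTEE has 9 letters with E appearing twice, M appearing twice, and T appearing twice.
The number of distinct arrangements is 9!/(2!·2!·2!) = 362880/8 = 45360.

45360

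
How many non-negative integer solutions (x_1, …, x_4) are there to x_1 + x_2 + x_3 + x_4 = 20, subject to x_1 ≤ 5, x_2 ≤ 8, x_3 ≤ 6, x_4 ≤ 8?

By stars and bars, unrestricted non-negative solutions to x_1+…+x_4 = 20 number C(20+3,3) = 1771.
Subtract solutions that violate a single cap (substitute x_i' = x_i − (cap_i+1)): x_1 ≥ 6 gives C(17,3) = 680; x_2 ≥ 9 gives C(14,3) = 364; x_3 ≥ 7 gives C(16,3) = 560; x_4 ≥ 9 gives C(14,3) = 364. Together 1968.
Add back pairs where two caps are both exceeded: 56 + 120 + 56 + 35 + 10 + 35 = 312.
By inclusion–exclusion the count is 1771 − 1968 + 312 = 115.

115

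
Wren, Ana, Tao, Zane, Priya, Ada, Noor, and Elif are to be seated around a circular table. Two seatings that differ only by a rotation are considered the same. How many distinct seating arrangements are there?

Seat Wren anywhere (absorbing the rotational symmetry), then permute the other 7: (7)! = 5040.

5040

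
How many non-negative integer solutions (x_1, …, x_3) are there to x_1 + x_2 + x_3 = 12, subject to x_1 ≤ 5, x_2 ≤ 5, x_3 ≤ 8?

By stars and bars, unrestricted non-negative solutions to x_1+…+x_3 = 12 number C(12+2,2) = 91.
Subtract solutions that violate a single cap (substitute x_i' = x_i − (cap_i+1)): x_1 ≥ 6 gives C(8,2) = 28; x_2 ≥ 6 gives C(8,2) = 28; x_3 ≥ 9 gives C(5,2) = 10. Together 66.
Add back pairs where two caps are both exceeded: 1 + 0 + 0 = 1.
By inclusion–exclusion the count is 91 − 66 + 1 = 26.

26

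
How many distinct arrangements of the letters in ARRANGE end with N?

180

With the last slot taken by N, it remains to arrange the other 6 letters (ARRAGE).
Those 6 letters have A appearing twice and R appearing twice, giving (6)!/(2!·2!) = 180.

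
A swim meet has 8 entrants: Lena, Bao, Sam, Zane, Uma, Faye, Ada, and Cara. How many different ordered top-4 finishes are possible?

1680

This is an ordered selection of 4 from 8: P(8,4).
That gives 8 × 7 × 6 × 5 = 1680.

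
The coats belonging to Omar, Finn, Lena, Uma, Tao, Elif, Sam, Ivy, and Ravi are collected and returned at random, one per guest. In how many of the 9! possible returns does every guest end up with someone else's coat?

Count assignments avoiding every fixed point. For any j of the 9 guests fixed to their own coat, the other 9−j can be arranged in (9−j)! ways.
By inclusion–exclusion this is Σ_{j=0}^{9} (−1)^j C(9,j)·(9−j)!.
Computing: 362880 − 362880 + 181440 − 60480 + 15120 − 3024 + 504 − 72 + 9 − 1 = 133496.

133496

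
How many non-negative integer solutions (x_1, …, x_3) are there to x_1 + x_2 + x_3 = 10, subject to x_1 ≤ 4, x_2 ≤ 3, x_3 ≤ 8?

Ignoring the caps, the number of non-negative solutions to x_1+…+x_3 = 10 is C(12,2) = 66.
Subtract solutions that violate a single cap (substitute x_i' = x_i − (cap_i+1)): x_1 ≥ 5 gives C(7,2) = 21; x_2 ≥ 4 gives C(8,2) = 28; x_3 ≥ 9 gives C(3,2) = 3. Together 52.
Add back pairs where two caps are both exceeded: 3 + 0 + 0 = 3.
By inclusion–exclusion the count is 66 − 52 + 3 = 17.

17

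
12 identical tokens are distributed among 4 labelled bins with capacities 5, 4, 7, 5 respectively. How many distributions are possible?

141

Without the upper bounds there are C(15,3) = 455 ways to split 12 among 4 bins.
Subtract solutions that violate a single cap (substitute x_i' = x_i − (cap_i+1)): x_1 ≥ 6 gives C(9,3) = 84; x_2 ≥ 5 gives C(10,3) = 120; x_3 ≥ 8 gives C(7,3) = 35; x_4 ≥ 6 gives C(9,3) = 84. Together 323.
Add back pairs where two caps are both exceeded: 4 + 0 + 1 + 0 + 4 + 0 = 9.
By inclusion–exclusion the count is 455 − 323 + 9 = 141.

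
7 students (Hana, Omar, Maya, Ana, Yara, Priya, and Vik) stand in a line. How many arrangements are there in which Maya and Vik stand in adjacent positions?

1440

Treat {Maya, Vik} as a single unit. There are 6 units to order, and the pair itself can be ordered 2 ways.
So the count is 2·(6)! = 1440.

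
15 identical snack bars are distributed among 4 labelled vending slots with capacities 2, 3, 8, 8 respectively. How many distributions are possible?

By stars and bars, unrestricted non-negative solutions to x_1+…+x_4 = 15 number C(15+3,3) = 816.
Subtract solutions that violate a single cap (substitute x_i' = x_i − (cap_i+1)): x_1 ≥ 3 gives C(15,3) = 455; x_2 ≥ 4 gives C(14,3) = 364; x_3 ≥ 9 gives C(9,3) = 84; x_4 ≥ 9 gives C(9,3) = 84. Together 987.
Add back pairs where two caps are both exceeded: 165 + 20 + 20 + 10 + 10 + 0 = 225.
By inclusion–exclusion the count is 816 − 987 + 225 = 54.

54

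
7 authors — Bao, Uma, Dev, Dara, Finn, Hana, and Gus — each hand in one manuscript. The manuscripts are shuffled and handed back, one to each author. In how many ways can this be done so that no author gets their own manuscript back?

Let Aᵢ be the assignments in which author i gets their own manuscript. We want the size of the complement of A₁∪…∪A_7.
By inclusion–exclusion this is Σ_{j=0}^{7} (−1)^j C(7,j)·(7−j)!.
Computing: 5040 − 5040 + 2520 − 840 + 210 − 42 + 7 − 1 = 1854.

1854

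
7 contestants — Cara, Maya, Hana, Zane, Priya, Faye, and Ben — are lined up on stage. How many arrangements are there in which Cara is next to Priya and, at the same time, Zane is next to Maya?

Treat {Cara,Priya} as one block (2 orders) and {Zane,Maya} as another (2 orders).
That leaves 5 units to arrange: 2 × 2 × 5! = 4 × 120 = 480.

480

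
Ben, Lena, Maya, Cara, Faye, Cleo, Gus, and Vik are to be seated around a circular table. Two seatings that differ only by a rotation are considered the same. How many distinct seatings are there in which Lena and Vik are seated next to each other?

Glue Lena and Vik into a block (2 internal orders). Seating 7 units around a circle gives (6)! arrangements.
So 2 × (6)! = 2 × 720 = 1440.

1440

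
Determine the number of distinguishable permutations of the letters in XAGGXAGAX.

1680

The 9 letters of XAGGXAGAX have repeats: A appearing 3 times, G appearing 3 times, and X appearing 3 times.
So there are 9! / (3!·3!·3!) = 1680 distinguishable arrangements.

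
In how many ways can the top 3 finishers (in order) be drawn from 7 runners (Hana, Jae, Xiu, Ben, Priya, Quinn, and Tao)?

There are 7 choices for 1st place, 6 for 2nd, and 5 for 3rd.
That gives 7 × 6 × 5 = 210.

210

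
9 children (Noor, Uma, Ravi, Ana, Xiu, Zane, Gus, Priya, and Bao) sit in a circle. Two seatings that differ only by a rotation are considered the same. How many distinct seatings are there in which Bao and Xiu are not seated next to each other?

All circular seatings of 9 people number (8)! = 40320.
Seatings with Bao beside Xiu: treat them as a block with 2 internal orders, giving 2 × (7)! = 10080.
Subtracting, 40320 − 10080 = 30240.

30240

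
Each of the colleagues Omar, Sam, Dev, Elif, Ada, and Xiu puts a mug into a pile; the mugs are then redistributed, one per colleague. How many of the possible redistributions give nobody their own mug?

This is the derangement count D_6: permutations of 6 items with no fixed point.
By inclusion–exclusion this is Σ_{j=0}^{6} (−1)^j C(6,j)·(6−j)!.
Computing: 720 − 720 + 360 − 120 + 30 − 6 + 1 = 265.

265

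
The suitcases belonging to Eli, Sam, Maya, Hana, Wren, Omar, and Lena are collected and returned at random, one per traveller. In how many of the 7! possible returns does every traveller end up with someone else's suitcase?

1854

Let Aᵢ be the assignments in which traveller i gets their own suitcase. We want the size of the complement of A₁∪…∪A_7.
By inclusion–exclusion this is Σ_{j=0}^{7} (−1)^j C(7,j)·(7−j)!.
Computing: 5040 − 5040 + 2520 − 840 + 210 − 42 + 7 − 1 = 1854.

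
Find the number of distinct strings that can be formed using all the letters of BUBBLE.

BUBBLE has 6 letters with B appearing 3 times.
So there are 6! / (3!) = 120 distinguishable arrangements.

120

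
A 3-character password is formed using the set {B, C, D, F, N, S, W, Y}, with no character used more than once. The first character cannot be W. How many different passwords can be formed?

The first character has 8−1 = 7 choices (anything except W).
The remaining 2 characters are filled from the other 7 symbols without repetition: 7 × 6 = 42.
Total: 7 × 42 = 294.

294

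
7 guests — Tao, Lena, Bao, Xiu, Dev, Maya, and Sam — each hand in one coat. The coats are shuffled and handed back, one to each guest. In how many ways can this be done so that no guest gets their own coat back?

1854

Let Aᵢ be the assignments in which guest i gets their own coat. We want the size of the complement of A₁∪…∪A_7.
By inclusion–exclusion this is Σ_{j=0}^{7} (−1)^j C(7,j)·(7−j)!.
Computing: 5040 − 5040 + 2520 − 840 + 210 − 42 + 7 − 1 = 1854.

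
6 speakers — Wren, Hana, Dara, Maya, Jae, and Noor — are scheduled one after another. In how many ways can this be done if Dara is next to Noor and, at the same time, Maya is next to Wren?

96

Treat {Dara,Noor} as one block (2 orders) and {Maya,Wren} as another (2 orders).
That leaves 4 units to arrange: 2 × 2 × 4! = 4 × 24 = 96.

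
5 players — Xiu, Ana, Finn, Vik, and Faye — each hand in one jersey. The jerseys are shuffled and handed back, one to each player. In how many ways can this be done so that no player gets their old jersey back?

Count assignments avoiding every fixed point. For any j of the 5 players fixed to their old jersey, the other 5−j can be arranged in (5−j)! ways.
By inclusion–exclusion this is Σ_{j=0}^{5} (−1)^j C(5,j)·(5−j)!.
Computing: 120 − 120 + 60 − 20 + 5 − 1 = 44.

44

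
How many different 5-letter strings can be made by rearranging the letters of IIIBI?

The 5 letters of IIIBI have repeats: I appearing 4 times.
The number of distinct arrangements is 5!/(4!) = 120/24 = 5.

5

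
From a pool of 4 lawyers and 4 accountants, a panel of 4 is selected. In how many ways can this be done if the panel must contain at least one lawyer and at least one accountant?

Total 4-person selections from all 8: C(8,4) = 70.
Subtract selections that omit an entire group: no lawyers → C(4,4) = 1; no accountants → C(4,4) = 1.
Both groups omitted at once is impossible, so 70 − 2 = 68.

68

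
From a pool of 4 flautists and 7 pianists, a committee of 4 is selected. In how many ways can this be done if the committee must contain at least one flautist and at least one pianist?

294

Total 4-person selections from all 11: C(11,4) = 330.
Subtract selections that omit an entire group: no flautists → C(7,4) = 35; no pianists → C(4,4) = 1.
Both groups omitted at once is impossible, so 330 − 36 = 294.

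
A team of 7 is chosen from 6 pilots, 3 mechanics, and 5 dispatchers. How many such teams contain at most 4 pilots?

3256

Split by how many pilots are chosen (0 through 4).
Sum: C(6,0)·C(8,7) + C(6,1)·C(8,6) + C(6,2)·C(8,5) + C(6,3)·C(8,4) + C(6,4)·C(8,3) = 8 + 168 + 840 + 1400 + 840 = 3256.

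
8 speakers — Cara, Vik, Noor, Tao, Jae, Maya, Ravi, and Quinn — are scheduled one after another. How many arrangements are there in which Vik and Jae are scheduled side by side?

10080

Place the 6 others and the Vik-Jae pair as 7 objects in a line; the pair has 2 internal arrangements.
So the count is 2·(7)! = 10080.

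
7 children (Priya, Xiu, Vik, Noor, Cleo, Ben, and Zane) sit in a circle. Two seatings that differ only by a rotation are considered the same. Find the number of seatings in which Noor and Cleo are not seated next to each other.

Without the restriction there are (6)! = 720 seatings.
Those with Noor next to Cleo: fuse the pair into one unit and seat 6 units around a circle — 2·(5)! = 240.
Subtracting, 720 − 240 = 480.

480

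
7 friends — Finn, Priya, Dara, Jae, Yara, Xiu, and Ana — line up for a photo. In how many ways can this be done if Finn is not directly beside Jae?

3600

Of the 7! = 5040 arrangements, those with Finn and Jae adjacent number 2 × 6! = 1440 (treat the pair as a block with 2 internal orders).
Complementary counting: 5040 − 1440 = 3600.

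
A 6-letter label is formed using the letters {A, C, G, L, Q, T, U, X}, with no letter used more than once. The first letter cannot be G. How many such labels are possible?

17640

The first letter has 8−1 = 7 choices (anything except G).
The remaining 5 letters are filled from the other 7 symbols without repetition: 7 × 6 × 5 × 4 × 3 = 2520.
Total: 7 × 2520 = 17640.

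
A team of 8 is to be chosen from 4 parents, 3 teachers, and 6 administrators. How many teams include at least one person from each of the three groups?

With no constraint there are C(13,8) = 1287 possible selections.
Selections missing a whole group: no parents → C(9,8) = 9; no teachers → C(10,8) = 45; no administrators → C(7,8) = 0.
Add back selections omitting two groups (i.e. drawn from a single group): C(4,8) + C(3,8) + C(6,8) = 0.
By inclusion–exclusion: 1287 − 54 + 0 = 1233.

1233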